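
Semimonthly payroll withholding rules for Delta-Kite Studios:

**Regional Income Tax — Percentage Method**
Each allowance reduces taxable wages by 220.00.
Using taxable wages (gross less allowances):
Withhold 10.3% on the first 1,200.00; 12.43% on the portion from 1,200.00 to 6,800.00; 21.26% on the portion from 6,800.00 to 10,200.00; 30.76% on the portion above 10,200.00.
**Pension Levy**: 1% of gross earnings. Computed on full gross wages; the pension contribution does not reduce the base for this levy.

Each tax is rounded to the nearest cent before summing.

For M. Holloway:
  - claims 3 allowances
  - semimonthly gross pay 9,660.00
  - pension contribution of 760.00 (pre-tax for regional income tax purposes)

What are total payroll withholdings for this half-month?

Regional Income Tax: taxable = 9,660.00 − 760.00 − 3×220.00 = 8,240.00
  819.68 + 21.26% × (8,240.00 − 6,800.00) = 819.68 + 21.26% × 1,440.00 = 1,125.82
Pension Levy: 1% × 9,660.00 = 96.60
Total: 1,125.82 + 96.60 = 1,222.42

1,222.42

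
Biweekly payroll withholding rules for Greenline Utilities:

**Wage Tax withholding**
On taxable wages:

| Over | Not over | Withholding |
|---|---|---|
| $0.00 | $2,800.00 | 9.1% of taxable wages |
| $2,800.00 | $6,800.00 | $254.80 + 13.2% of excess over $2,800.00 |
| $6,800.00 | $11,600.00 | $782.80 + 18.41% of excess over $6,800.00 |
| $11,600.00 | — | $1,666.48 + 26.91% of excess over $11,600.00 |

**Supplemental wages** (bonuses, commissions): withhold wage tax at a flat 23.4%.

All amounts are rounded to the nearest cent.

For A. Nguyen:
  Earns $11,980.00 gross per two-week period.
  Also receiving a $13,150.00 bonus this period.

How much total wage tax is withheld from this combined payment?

Wage Tax: taxable = $11,980.00
  $1,666.48 + 26.91% × ($11,980.00 − $11,600.00) = $1,666.48 + 26.91% × $380.00 = $1,768.74
Supplemental (23.4% flat on bonus): 23.4% × $13,150.00 = $3,077.10
Total wage tax: $1,768.74 + $3,077.10 = $4,845.84

$4,845.84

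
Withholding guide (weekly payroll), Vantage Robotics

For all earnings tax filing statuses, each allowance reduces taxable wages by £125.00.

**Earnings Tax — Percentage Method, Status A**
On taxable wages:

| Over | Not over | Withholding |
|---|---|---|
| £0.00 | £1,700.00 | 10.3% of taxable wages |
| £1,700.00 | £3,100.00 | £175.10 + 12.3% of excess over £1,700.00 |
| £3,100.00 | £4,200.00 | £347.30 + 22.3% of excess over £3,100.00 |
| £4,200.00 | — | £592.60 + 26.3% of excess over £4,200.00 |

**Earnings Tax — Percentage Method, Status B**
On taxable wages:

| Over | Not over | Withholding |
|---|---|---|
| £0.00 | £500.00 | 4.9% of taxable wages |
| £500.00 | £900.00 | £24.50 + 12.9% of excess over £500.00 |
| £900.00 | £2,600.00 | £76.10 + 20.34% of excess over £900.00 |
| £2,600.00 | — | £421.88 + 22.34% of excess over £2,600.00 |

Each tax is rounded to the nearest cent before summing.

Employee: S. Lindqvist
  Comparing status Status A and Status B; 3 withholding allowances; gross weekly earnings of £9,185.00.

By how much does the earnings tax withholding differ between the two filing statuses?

£4.16

Earnings Tax (Status A): taxable = £9,185.00 − 3×£125.00 = £8,810.00
  £592.60 + 26.3% × (£8,810.00 − £4,200.00) = £592.60 + 26.3% × £4,610.00 = £1,805.03
Earnings Tax (Status B): taxable = £9,185.00 − 3×£125.00 = £8,810.00
  £421.88 + 22.34% × (£8,810.00 − £2,600.00) = £421.88 + 22.34% × £6,210.00 = £1,809.19
Difference: |£1,805.03 − £1,809.19| = £4.16 (higher under Status B)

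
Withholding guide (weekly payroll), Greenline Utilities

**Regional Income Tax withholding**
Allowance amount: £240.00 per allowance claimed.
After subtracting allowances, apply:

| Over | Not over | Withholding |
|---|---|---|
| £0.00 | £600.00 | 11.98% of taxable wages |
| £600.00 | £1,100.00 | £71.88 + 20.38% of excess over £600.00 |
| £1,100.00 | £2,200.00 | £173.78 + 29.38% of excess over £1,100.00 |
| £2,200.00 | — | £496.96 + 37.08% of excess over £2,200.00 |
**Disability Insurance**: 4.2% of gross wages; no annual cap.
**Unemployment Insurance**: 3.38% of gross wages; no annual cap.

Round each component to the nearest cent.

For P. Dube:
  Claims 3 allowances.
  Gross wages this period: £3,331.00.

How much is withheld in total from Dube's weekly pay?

Regional Income Tax: taxable = £3,331.00 − 3×£240.00 = £2,611.00
  £496.96 + 37.08% × (£2,611.00 − £2,200.00) = £496.96 + 37.08% × £411.00 = £649.36
Disability Insurance: 4.2% × £3,331.00 = £139.90
Unemployment Insurance: 3.38% × £3,331.00 = £112.59
Total: £649.36 + £139.90 + £112.59 = £901.85

£901.85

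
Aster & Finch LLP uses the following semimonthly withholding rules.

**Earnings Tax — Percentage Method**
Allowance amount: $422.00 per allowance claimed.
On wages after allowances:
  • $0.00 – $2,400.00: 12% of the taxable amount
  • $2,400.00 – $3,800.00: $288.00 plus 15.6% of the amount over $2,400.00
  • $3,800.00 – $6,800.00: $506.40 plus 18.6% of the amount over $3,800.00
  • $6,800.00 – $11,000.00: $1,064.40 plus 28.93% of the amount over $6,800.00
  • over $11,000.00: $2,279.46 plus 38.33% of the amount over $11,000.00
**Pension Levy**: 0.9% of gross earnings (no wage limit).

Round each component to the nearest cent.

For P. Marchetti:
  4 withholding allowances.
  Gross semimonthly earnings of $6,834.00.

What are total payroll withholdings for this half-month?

Earnings Tax: taxable = $6,834.00 − 4×$422.00 = $5,146.00
  $506.40 + 18.6% × ($5,146.00 − $3,800.00) = $506.40 + 18.6% × $1,346.00 = $756.76
Pension Levy: 0.9% × $6,834.00 = $61.51
Total: $756.76 + $61.51 = $818.27

$818.27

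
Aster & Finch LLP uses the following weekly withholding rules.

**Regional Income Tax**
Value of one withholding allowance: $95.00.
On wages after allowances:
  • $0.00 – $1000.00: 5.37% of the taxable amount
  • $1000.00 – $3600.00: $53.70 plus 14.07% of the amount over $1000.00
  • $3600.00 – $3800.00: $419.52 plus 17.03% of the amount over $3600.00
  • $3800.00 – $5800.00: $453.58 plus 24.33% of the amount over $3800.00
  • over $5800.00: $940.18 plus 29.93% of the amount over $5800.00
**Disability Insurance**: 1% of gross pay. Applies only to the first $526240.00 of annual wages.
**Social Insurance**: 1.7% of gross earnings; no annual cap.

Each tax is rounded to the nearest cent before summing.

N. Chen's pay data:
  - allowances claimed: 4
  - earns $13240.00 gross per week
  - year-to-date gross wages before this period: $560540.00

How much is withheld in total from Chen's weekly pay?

Regional Income Tax: taxable = $13240.00 − 4×$95.00 = $12860.00
  $940.18 + 29.93% × ($12860.00 − $5800.00) = $940.18 + 29.93% × $7060.00 = $3053.24
Disability Insurance: YTD $560540.00 ≥ cap $526240.00 → $0.00
Social Insurance: 1.7% × $13240.00 = $225.08
Total: $3053.24 + $0.00 + $225.08 = $3278.32

$3278.32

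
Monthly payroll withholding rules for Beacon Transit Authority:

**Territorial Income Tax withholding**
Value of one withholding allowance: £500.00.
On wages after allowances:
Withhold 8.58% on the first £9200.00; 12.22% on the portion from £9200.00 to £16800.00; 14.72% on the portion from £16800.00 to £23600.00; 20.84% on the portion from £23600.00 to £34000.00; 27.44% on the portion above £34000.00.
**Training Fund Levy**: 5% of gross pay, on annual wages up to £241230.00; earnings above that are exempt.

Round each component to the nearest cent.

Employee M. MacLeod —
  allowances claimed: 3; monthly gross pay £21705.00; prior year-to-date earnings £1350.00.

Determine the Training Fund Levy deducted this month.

£1085.25

Training Fund Levy: 5% × £21705.00 = £1085.25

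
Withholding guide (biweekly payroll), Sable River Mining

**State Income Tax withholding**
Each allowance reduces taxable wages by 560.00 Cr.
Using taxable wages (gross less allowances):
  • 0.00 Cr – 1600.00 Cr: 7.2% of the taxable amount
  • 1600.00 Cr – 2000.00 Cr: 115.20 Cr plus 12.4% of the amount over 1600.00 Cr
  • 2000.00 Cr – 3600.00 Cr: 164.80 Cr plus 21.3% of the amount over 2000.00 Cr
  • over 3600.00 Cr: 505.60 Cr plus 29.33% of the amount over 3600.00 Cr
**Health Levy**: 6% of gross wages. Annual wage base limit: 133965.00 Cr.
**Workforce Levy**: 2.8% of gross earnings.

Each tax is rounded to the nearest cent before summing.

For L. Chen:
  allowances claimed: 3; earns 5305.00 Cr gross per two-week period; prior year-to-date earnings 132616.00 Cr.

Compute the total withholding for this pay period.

742.41 Cr

State Income Tax: taxable = 5305.00 Cr − 3×560.00 Cr = 3625.00 Cr
  505.60 Cr + 29.33% × (3625.00 Cr − 3600.00 Cr) = 505.60 Cr + 29.33% × 25.00 Cr = 512.93 Cr
Health Levy: cap 133965.00 Cr − YTD 132616.00 Cr = 1349.00 Cr subject; 6% × 1349.00 Cr = 80.94 Cr
Workforce Levy: 2.8% × 5305.00 Cr = 148.54 Cr
Total: 512.93 Cr + 80.94 Cr + 148.54 Cr = 742.41 Cr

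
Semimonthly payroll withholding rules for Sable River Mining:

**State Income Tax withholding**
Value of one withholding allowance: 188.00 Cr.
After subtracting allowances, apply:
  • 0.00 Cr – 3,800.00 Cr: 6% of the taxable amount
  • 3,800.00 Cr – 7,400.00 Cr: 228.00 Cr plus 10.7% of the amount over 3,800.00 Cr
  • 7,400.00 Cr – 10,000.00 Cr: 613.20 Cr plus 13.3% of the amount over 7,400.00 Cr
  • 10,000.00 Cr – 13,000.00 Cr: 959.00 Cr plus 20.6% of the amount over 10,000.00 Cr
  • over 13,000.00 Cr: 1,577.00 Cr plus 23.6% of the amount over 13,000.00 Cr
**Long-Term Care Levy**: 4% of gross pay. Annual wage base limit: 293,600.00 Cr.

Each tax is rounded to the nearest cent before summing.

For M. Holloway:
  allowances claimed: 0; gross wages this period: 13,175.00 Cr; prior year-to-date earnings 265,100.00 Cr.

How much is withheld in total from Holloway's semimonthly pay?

State Income Tax: taxable = 13,175.00 Cr
  1,577.00 Cr + 23.6% × (13,175.00 Cr − 13,000.00 Cr) = 1,577.00 Cr + 23.6% × 175.00 Cr = 1,618.30 Cr
Long-Term Care Levy: 4% × 13,175.00 Cr = 527.00 Cr
Total: 1,618.30 Cr + 527.00 Cr = 2,145.30 Cr

2,145.30 Cr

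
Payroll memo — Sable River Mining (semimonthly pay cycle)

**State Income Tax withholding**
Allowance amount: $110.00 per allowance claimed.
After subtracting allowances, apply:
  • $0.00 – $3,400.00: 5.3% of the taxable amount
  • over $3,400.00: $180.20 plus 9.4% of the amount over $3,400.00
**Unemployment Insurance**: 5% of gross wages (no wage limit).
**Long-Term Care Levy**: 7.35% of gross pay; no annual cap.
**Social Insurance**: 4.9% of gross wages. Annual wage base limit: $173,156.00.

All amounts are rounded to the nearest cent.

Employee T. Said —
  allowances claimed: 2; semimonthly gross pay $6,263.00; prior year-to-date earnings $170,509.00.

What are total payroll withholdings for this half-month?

$1,331.82

State Income Tax: taxable = $6,263.00 − 2×$110.00 = $6,043.00
  $180.20 + 9.4% × ($6,043.00 − $3,400.00) = $180.20 + 9.4% × $2,643.00 = $428.64
Unemployment Insurance: 5% × $6,263.00 = $313.15
Long-Term Care Levy: 7.35% × $6,263.00 = $460.33
Social Insurance: cap $173,156.00 − YTD $170,509.00 = $2,647.00 subject; 4.9% × $2,647.00 = $129.70
Total: $428.64 + $313.15 + $460.33 + $129.70 = $1,331.82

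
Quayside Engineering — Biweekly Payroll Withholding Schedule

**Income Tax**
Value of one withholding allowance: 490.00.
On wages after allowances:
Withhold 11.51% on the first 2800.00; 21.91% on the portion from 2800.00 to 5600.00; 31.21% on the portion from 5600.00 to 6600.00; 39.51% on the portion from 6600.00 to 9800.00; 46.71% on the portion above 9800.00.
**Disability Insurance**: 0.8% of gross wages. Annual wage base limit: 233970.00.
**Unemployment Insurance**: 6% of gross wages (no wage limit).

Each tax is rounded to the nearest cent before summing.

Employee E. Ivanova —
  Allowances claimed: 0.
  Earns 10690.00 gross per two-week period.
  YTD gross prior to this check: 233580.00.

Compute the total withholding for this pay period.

3572.42

Income Tax: taxable = 10690.00
  2512.18 + 46.71% × (10690.00 − 9800.00) = 2512.18 + 46.71% × 890.00 = 2927.90
Disability Insurance: cap 233970.00 − YTD 233580.00 = 390.00 subject; 0.8% × 390.00 = 3.12
Unemployment Insurance: 6% × 10690.00 = 641.40
Total: 2927.90 + 3.12 + 641.40 = 3572.42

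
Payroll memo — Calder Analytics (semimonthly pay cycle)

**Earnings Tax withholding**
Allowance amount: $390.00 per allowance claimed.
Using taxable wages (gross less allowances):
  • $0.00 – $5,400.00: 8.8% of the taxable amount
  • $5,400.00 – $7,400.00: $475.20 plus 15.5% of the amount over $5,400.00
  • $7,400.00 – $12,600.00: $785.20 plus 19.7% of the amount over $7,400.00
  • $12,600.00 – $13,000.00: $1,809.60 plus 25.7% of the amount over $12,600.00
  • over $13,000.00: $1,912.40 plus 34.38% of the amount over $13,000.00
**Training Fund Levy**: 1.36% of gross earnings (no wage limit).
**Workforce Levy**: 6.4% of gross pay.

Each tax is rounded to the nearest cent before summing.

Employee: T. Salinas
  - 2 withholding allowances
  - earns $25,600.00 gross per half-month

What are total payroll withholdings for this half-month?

$7,962.68

Earnings Tax: taxable = $25,600.00 − 2×$390.00 = $24,820.00
  $1,912.40 + 34.38% × ($24,820.00 − $13,000.00) = $1,912.40 + 34.38% × $11,820.00 = $5,976.12
Training Fund Levy: 1.36% × $25,600.00 = $348.16
Workforce Levy: 6.4% × $25,600.00 = $1,638.40
Total: $5,976.12 + $348.16 + $1,638.40 = $7,962.68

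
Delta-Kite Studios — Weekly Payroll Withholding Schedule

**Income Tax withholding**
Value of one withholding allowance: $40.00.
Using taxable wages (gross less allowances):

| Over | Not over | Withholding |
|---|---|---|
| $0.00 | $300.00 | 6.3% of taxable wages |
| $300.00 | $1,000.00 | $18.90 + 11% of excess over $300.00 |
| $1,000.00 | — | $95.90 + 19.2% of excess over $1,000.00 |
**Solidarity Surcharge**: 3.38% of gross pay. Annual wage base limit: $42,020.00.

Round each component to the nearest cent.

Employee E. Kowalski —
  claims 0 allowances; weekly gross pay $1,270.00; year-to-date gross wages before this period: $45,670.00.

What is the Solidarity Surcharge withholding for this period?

Solidarity Surcharge: YTD $45,670.00 ≥ cap $42,020.00 → $0.00

$0.00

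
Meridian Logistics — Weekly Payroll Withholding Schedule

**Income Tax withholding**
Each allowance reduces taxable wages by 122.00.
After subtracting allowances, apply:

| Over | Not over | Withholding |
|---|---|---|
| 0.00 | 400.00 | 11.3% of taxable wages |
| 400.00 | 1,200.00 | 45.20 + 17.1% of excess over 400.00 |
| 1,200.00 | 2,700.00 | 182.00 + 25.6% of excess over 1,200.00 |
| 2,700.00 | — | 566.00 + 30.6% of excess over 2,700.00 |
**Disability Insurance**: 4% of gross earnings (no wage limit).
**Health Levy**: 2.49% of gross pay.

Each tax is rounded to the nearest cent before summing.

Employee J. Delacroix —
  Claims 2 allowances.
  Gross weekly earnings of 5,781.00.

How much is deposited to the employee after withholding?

3,971.69

Income Tax: taxable = 5,781.00 − 2×122.00 = 5,537.00
  566.00 + 30.6% × (5,537.00 − 2,700.00) = 566.00 + 30.6% × 2,837.00 = 1,434.12
Disability Insurance: 4% × 5,781.00 = 231.24
Health Levy: 2.49% × 5,781.00 = 143.95
Total withheld: 1,434.12 + 231.24 + 143.95 = 1,809.31
Net pay: 5,781.00 − 1,809.31 = 3,971.69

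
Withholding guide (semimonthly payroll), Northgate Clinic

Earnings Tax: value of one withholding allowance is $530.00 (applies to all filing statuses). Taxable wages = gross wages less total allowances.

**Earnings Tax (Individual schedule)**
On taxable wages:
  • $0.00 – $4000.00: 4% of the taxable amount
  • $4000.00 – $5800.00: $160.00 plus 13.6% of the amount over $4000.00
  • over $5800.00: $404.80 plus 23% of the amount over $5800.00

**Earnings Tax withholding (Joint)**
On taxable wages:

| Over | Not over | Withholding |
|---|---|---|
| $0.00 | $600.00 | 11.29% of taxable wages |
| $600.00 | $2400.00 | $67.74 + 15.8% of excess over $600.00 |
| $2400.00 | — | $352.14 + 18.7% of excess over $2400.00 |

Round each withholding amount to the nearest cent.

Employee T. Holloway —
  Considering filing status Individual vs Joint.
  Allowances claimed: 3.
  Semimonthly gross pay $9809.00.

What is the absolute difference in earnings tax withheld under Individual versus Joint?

$479.12

Earnings Tax (Individual): taxable = $9809.00 − 3×$530.00 = $8219.00
  $404.80 + 23% × ($8219.00 − $5800.00) = $404.80 + 23% × $2419.00 = $961.17
Earnings Tax (Joint): taxable = $9809.00 − 3×$530.00 = $8219.00
  $352.14 + 18.7% × ($8219.00 − $2400.00) = $352.14 + 18.7% × $5819.00 = $1440.29
Difference: |$961.17 − $1440.29| = $479.12 (higher under Joint)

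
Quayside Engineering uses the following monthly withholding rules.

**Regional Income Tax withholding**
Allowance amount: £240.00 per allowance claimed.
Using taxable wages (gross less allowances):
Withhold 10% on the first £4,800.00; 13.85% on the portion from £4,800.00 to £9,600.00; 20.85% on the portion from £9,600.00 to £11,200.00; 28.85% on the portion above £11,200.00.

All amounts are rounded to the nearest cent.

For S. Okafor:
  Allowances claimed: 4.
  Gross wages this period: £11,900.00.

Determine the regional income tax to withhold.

£1,424.19

Regional Income Tax: taxable = £11,900.00 − 4×£240.00 = £10,940.00
  £1,144.80 + 20.85% × (£10,940.00 − £9,600.00) = £1,144.80 + 20.85% × £1,340.00 = £1,424.19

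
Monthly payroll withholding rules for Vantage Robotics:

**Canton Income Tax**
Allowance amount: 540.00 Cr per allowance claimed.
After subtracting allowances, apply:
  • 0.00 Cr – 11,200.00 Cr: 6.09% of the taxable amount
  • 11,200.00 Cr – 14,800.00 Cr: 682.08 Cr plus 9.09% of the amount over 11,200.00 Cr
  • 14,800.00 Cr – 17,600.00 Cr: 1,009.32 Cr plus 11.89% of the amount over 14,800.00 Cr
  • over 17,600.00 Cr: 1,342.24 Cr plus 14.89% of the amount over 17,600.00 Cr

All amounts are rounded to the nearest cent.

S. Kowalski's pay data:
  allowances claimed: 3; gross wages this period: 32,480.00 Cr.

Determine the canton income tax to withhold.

Canton Income Tax: taxable = 32,480.00 Cr − 3×540.00 Cr = 30,860.00 Cr
  1,342.24 Cr + 14.89% × (30,860.00 Cr − 17,600.00 Cr) = 1,342.24 Cr + 14.89% × 13,260.00 Cr = 3,316.65 Cr

3,316.65 Cr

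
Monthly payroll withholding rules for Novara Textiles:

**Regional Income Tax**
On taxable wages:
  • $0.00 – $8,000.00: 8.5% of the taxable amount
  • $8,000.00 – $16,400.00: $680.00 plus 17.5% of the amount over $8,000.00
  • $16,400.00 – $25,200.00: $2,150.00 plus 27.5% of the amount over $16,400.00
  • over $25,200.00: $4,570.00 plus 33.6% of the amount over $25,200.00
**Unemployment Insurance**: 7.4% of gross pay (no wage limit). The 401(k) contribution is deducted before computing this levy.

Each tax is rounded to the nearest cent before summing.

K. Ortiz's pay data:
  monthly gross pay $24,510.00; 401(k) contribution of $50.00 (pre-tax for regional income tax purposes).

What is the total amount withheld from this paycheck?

Regional Income Tax: taxable = $24,510.00 − $50.00 = $24,460.00
  $2,150.00 + 27.5% × ($24,460.00 − $16,400.00) = $2,150.00 + 27.5% × $8,060.00 = $4,366.50
Unemployment Insurance: 7.4% × $24,460.00 = $1,810.04
Total: $4,366.50 + $1,810.04 = $6,176.54

$6,176.54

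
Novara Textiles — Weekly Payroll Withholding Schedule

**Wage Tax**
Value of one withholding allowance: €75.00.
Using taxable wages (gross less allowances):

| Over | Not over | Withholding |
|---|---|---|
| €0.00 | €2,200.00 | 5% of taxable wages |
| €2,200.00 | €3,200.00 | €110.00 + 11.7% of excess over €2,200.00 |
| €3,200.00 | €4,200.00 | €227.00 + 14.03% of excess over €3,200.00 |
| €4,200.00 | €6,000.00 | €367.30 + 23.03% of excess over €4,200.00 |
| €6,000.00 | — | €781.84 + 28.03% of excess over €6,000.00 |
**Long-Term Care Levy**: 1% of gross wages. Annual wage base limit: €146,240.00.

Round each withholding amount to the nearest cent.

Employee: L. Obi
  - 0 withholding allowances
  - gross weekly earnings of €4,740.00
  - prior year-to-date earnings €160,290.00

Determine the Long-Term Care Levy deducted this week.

€0.00

Long-Term Care Levy: YTD €160,290.00 ≥ cap €146,240.00 → €0.00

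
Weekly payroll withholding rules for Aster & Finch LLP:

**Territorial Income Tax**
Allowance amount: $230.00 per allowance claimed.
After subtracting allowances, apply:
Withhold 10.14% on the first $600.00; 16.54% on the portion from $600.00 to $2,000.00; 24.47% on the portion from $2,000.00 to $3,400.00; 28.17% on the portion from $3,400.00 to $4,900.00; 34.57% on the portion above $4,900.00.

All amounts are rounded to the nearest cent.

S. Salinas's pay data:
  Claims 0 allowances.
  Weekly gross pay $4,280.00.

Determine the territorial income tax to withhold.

$882.88

Territorial Income Tax: taxable = $4,280.00
  $634.98 + 28.17% × ($4,280.00 − $3,400.00) = $634.98 + 28.17% × $880.00 = $882.88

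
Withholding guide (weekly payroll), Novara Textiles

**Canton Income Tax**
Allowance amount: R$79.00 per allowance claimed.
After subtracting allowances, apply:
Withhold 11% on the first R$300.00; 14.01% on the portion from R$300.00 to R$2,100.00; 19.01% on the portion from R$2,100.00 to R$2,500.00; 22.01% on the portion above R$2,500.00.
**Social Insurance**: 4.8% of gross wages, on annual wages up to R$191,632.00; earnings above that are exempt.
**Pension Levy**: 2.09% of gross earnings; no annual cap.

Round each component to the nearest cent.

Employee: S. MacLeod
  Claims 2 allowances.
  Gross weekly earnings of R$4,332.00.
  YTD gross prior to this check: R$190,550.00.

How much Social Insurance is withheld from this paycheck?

Social Insurance: cap R$191,632.00 − YTD R$190,550.00 = R$1,082.00 subject; 4.8% × R$1,082.00 = R$51.94

R$51.94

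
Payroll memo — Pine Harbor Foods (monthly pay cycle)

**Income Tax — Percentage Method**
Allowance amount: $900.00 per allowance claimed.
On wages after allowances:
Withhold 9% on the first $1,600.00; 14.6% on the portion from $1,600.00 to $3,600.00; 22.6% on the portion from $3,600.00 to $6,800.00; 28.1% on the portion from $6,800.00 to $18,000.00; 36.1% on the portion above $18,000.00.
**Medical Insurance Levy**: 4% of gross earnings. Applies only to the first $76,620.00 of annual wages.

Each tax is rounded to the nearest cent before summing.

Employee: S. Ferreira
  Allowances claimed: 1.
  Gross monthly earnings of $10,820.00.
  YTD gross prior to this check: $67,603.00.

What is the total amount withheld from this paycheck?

$2,396.60

Income Tax: taxable = $10,820.00 − 1×$900.00 = $9,920.00
  $1,159.20 + 28.1% × ($9,920.00 − $6,800.00) = $1,159.20 + 28.1% × $3,120.00 = $2,035.92
Medical Insurance Levy: cap $76,620.00 − YTD $67,603.00 = $9,017.00 subject; 4% × $9,017.00 = $360.68
Total: $2,035.92 + $360.68 = $2,396.60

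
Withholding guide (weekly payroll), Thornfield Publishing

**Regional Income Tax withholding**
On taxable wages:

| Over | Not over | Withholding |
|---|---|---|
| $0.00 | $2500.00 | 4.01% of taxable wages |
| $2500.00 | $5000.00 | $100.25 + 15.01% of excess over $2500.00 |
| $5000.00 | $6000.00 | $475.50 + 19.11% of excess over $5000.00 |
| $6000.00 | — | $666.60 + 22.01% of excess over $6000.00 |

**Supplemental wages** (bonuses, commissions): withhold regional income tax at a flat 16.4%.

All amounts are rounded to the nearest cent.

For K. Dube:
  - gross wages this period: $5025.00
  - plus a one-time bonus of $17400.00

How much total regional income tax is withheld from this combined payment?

$3333.88

Regional Income Tax: taxable = $5025.00
  $475.50 + 19.11% × ($5025.00 − $5000.00) = $475.50 + 19.11% × $25.00 = $480.28
Supplemental (16.4% flat on bonus): 16.4% × $17400.00 = $2853.60
Total regional income tax: $480.28 + $2853.60 = $3333.88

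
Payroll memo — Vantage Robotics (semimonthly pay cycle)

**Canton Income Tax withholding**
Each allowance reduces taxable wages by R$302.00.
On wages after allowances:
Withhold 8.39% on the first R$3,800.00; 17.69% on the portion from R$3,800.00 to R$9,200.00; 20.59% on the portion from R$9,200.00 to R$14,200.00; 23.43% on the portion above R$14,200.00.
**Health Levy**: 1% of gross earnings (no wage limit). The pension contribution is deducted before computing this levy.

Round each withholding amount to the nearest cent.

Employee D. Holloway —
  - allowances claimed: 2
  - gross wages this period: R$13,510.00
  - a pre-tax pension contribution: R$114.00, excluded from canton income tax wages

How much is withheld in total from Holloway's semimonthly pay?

R$2,147.63

Canton Income Tax: taxable = R$13,510.00 − R$114.00 − 2×R$302.00 = R$12,792.00
  R$1,274.08 + 20.59% × (R$12,792.00 − R$9,200.00) = R$1,274.08 + 20.59% × R$3,592.00 = R$2,013.67
Health Levy: 1% × R$13,396.00 = R$133.96
Total: R$2,013.67 + R$133.96 = R$2,147.63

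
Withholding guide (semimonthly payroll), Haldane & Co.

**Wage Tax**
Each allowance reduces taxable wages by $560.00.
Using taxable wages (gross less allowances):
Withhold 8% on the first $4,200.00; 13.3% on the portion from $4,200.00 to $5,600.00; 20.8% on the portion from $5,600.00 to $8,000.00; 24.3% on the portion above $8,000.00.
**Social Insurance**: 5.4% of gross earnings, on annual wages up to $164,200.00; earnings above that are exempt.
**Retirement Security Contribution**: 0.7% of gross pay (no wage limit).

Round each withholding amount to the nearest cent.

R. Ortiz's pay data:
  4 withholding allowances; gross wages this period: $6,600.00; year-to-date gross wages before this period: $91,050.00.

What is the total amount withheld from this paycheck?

$759.88

Wage Tax: taxable = $6,600.00 − 4×$560.00 = $4,360.00
  $336.00 + 13.3% × ($4,360.00 − $4,200.00) = $336.00 + 13.3% × $160.00 = $357.28
Social Insurance: 5.4% × $6,600.00 = $356.40
Retirement Security Contribution: 0.7% × $6,600.00 = $46.20
Total: $357.28 + $356.40 + $46.20 = $759.88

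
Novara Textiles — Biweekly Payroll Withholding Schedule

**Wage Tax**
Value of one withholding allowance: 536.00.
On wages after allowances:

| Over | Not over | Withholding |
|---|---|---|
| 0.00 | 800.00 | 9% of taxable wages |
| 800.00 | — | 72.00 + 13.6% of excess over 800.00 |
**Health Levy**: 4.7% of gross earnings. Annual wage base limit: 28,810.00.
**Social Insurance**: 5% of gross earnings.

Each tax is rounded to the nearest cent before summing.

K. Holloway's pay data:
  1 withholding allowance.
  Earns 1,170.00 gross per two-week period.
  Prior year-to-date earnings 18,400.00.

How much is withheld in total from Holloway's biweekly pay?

170.55

Wage Tax: taxable = 1,170.00 − 1×536.00 = 634.00
  9% × 634.00 = 57.06
Health Levy: 4.7% × 1,170.00 = 54.99
Social Insurance: 5% × 1,170.00 = 58.50
Total: 57.06 + 54.99 + 58.50 = 170.55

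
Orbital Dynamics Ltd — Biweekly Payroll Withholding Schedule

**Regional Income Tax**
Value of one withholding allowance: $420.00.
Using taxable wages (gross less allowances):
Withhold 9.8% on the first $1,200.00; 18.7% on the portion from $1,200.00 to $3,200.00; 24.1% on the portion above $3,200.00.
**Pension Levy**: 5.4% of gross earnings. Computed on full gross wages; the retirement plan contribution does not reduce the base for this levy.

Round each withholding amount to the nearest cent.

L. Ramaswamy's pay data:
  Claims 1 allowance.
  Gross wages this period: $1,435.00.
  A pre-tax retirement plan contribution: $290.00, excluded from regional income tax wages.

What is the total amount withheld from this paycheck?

Regional Income Tax: taxable = $1,435.00 − $290.00 − 1×$420.00 = $725.00
  9.8% × $725.00 = $71.05
Pension Levy: 5.4% × $1,435.00 = $77.49
Total: $71.05 + $77.49 = $148.54

$148.54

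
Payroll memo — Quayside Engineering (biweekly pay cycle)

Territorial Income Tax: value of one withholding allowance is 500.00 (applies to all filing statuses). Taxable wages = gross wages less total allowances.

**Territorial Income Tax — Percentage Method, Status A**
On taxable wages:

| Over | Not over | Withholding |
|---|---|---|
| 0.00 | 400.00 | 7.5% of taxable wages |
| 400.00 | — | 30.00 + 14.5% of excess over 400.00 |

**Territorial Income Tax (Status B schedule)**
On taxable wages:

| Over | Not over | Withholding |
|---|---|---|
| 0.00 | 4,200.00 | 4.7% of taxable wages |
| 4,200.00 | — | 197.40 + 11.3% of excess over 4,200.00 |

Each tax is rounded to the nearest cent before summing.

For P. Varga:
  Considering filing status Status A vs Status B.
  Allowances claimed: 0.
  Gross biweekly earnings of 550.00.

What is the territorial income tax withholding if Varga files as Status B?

Territorial Income Tax (Status B): taxable = 550.00
  4.7% × 550.00 = 25.85

25.85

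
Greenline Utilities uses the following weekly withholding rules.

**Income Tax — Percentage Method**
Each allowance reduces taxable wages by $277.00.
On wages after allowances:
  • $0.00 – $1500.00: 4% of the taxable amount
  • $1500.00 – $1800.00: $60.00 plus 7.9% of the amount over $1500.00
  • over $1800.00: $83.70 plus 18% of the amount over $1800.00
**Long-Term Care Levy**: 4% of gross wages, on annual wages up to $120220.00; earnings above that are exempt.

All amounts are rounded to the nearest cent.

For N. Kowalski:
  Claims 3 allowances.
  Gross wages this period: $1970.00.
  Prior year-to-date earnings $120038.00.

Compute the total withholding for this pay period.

$52.84

Income Tax: taxable = $1970.00 − 3×$277.00 = $1139.00
  4% × $1139.00 = $45.56
Long-Term Care Levy: cap $120220.00 − YTD $120038.00 = $182.00 subject; 4% × $182.00 = $7.28
Total: $45.56 + $7.28 = $52.84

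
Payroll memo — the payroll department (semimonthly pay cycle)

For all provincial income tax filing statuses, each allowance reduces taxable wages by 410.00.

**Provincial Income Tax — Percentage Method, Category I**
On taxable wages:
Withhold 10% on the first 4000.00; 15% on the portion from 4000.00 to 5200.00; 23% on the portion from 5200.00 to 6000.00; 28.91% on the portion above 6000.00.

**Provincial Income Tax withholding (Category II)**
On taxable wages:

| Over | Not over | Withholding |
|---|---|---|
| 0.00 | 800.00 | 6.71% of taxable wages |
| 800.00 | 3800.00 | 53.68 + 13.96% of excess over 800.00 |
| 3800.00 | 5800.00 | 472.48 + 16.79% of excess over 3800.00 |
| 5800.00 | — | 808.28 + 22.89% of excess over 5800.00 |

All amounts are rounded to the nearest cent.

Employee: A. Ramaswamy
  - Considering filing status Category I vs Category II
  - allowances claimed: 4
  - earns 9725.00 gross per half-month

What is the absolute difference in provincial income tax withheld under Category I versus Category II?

35.45

Provincial Income Tax (Category I): taxable = 9725.00 − 4×410.00 = 8085.00
  764.00 + 28.91% × (8085.00 − 6000.00) = 764.00 + 28.91% × 2085.00 = 1366.77
Provincial Income Tax (Category II): taxable = 9725.00 − 4×410.00 = 8085.00
  808.28 + 22.89% × (8085.00 − 5800.00) = 808.28 + 22.89% × 2285.00 = 1331.32
Difference: |1366.77 − 1331.32| = 35.45 (higher under Category I)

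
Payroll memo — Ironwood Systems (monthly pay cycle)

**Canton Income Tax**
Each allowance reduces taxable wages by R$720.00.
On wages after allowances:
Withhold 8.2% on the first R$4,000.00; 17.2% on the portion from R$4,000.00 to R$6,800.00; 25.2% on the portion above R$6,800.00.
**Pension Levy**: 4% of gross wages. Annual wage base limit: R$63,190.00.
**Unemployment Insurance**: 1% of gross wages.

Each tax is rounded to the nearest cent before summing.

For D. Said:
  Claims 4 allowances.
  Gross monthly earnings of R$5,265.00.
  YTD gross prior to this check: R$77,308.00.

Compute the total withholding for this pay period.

R$248.22

Canton Income Tax: taxable = R$5,265.00 − 4×R$720.00 = R$2,385.00
  8.2% × R$2,385.00 = R$195.57
Pension Levy: YTD R$77,308.00 ≥ cap R$63,190.00 → R$0.00
Unemployment Insurance: 1% × R$5,265.00 = R$52.65
Total: R$195.57 + R$0.00 + R$52.65 = R$248.22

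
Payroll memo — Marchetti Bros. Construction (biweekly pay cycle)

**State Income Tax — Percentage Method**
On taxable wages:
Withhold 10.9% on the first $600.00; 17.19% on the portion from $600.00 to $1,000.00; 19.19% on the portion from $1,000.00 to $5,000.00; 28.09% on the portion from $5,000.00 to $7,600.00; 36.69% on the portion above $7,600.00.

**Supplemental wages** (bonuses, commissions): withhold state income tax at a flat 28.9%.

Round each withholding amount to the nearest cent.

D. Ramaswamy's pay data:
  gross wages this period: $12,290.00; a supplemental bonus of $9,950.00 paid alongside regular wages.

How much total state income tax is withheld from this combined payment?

State Income Tax: taxable = $12,290.00
  $1,632.10 + 36.69% × ($12,290.00 − $7,600.00) = $1,632.10 + 36.69% × $4,690.00 = $3,352.86
Supplemental (28.9% flat on bonus): 28.9% × $9,950.00 = $2,875.55
Total state income tax: $3,352.86 + $2,875.55 = $6,228.41

$6,228.41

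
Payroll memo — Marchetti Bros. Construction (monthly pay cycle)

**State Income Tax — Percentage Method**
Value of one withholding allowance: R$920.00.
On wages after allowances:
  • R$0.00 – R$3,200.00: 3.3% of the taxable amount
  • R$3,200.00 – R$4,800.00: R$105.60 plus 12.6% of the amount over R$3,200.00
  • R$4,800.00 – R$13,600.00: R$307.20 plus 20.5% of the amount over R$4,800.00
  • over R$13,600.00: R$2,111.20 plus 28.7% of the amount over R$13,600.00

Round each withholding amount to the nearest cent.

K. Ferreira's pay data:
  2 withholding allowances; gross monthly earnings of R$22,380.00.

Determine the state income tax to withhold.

State Income Tax: taxable = R$22,380.00 − 2×R$920.00 = R$20,540.00
  R$2,111.20 + 28.7% × (R$20,540.00 − R$13,600.00) = R$2,111.20 + 28.7% × R$6,940.00 = R$4,102.98

R$4,102.98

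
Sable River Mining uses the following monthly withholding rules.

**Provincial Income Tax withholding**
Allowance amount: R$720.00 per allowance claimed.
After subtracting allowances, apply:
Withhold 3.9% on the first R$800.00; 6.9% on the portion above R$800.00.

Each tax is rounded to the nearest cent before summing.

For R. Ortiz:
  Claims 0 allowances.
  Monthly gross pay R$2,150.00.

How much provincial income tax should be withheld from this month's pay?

Provincial Income Tax: taxable = R$2,150.00
  R$31.20 + 6.9% × (R$2,150.00 − R$800.00) = R$31.20 + 6.9% × R$1,350.00 = R$124.35

R$124.35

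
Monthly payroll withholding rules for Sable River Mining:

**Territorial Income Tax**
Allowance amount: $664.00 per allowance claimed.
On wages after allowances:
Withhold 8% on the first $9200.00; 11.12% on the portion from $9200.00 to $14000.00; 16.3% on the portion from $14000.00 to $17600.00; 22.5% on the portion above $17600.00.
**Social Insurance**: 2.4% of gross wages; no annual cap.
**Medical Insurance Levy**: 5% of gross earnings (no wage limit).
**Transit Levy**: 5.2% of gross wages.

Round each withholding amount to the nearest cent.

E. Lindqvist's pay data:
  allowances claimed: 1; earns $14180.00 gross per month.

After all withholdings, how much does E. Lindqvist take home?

$11177.38

Territorial Income Tax: taxable = $14180.00 − 1×$664.00 = $13516.00
  $736.00 + 11.12% × ($13516.00 − $9200.00) = $736.00 + 11.12% × $4316.00 = $1215.94
Social Insurance: 2.4% × $14180.00 = $340.32
Medical Insurance Levy: 5% × $14180.00 = $709.00
Transit Levy: 5.2% × $14180.00 = $737.36
Total withheld: $1215.94 + $340.32 + $709.00 + $737.36 = $3002.62
Net pay: $14180.00 − $3002.62 = $11177.38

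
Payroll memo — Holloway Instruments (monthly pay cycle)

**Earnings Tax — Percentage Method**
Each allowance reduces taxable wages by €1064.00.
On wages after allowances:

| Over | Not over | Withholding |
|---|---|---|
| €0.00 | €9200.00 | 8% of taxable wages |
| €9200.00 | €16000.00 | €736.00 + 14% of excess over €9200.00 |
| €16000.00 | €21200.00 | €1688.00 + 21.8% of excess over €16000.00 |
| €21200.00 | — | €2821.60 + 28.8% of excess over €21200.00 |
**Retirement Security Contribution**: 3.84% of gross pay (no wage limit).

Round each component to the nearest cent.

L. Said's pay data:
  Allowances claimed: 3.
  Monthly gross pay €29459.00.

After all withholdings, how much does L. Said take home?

Earnings Tax: taxable = €29459.00 − 3×€1064.00 = €26267.00
  €2821.60 + 28.8% × (€26267.00 − €21200.00) = €2821.60 + 28.8% × €5067.00 = €4280.90
Retirement Security Contribution: 3.84% × €29459.00 = €1131.23
Total withheld: €4280.90 + €1131.23 = €5412.13
Net pay: €29459.00 − €5412.13 = €24046.87

€24046.87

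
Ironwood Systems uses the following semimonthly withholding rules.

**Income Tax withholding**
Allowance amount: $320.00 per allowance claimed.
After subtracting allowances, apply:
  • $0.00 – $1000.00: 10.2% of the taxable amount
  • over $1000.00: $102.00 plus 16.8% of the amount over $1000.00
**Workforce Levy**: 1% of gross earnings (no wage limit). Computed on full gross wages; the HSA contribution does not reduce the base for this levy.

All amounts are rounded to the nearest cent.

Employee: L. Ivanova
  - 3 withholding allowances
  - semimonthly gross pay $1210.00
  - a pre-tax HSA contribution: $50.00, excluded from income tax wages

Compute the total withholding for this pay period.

$32.50

Income Tax: taxable = $1210.00 − $50.00 − 3×$320.00 = $200.00
  10.2% × $200.00 = $20.40
Workforce Levy: 1% × $1210.00 = $12.10
Total: $20.40 + $12.10 = $32.50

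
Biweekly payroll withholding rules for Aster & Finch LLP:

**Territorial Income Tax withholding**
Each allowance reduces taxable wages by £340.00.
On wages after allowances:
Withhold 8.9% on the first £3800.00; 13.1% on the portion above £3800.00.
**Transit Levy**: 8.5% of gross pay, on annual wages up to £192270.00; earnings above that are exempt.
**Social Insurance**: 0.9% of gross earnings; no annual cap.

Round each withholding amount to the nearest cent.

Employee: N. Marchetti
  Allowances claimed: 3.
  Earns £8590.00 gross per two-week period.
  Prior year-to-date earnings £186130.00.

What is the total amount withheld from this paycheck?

£1431.28

Territorial Income Tax: taxable = £8590.00 − 3×£340.00 = £7570.00
  £338.20 + 13.1% × (£7570.00 − £3800.00) = £338.20 + 13.1% × £3770.00 = £832.07
Transit Levy: cap £192270.00 − YTD £186130.00 = £6140.00 subject; 8.5% × £6140.00 = £521.90
Social Insurance: 0.9% × £8590.00 = £77.31
Total: £832.07 + £521.90 + £77.31 = £1431.28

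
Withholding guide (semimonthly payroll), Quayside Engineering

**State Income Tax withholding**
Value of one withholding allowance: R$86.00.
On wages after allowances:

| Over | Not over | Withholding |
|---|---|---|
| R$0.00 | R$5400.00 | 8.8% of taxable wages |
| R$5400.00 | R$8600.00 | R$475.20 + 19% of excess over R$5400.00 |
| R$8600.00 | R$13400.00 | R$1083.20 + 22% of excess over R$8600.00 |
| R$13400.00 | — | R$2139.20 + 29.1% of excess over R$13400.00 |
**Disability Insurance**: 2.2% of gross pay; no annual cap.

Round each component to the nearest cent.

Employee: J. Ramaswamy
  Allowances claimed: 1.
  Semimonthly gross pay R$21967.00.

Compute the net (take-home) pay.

State Income Tax: taxable = R$21967.00 − 1×R$86.00 = R$21881.00
  R$2139.20 + 29.1% × (R$21881.00 − R$13400.00) = R$2139.20 + 29.1% × R$8481.00 = R$4607.17
Disability Insurance: 2.2% × R$21967.00 = R$483.27
Total withheld: R$4607.17 + R$483.27 = R$5090.44
Net pay: R$21967.00 − R$5090.44 = R$16876.56

R$16876.56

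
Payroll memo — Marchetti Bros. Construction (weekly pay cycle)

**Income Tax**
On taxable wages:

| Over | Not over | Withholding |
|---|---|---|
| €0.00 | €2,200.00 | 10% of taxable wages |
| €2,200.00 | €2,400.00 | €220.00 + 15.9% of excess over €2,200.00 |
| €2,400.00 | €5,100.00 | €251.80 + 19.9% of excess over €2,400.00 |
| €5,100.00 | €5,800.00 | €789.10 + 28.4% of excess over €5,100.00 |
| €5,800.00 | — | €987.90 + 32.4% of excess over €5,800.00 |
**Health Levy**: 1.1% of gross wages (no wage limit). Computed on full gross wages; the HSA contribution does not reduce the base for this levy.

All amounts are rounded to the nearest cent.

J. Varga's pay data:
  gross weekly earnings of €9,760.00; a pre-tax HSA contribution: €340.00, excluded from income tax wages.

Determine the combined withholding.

€2,268.14

Income Tax: taxable = €9,760.00 − €340.00 = €9,420.00
  €987.90 + 32.4% × (€9,420.00 − €5,800.00) = €987.90 + 32.4% × €3,620.00 = €2,160.78
Health Levy: 1.1% × €9,760.00 = €107.36
Total: €2,160.78 + €107.36 = €2,268.14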